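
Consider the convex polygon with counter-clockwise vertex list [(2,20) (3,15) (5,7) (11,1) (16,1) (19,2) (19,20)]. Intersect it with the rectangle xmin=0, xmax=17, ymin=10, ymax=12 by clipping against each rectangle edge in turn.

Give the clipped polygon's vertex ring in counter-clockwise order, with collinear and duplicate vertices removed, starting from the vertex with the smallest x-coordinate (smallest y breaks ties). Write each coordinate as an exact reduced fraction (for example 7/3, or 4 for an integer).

Clipped polygon: [(15/4,12) (17/4,10) (17,10) (17,12)]

1. After x ≥ 0: [(2,20) (3,15) (5,7) (11,1) (16,1) (19,2) (19,20)]
2. After x ≤ 17: [(17,20) (2,20) (3,15) (5,7) (11,1) (16,1) (17,4/3)]
3. After y ≥ 10: [(17,10) (17,20) (2,20) (3,15) (17/4,10)]
4. After y ≤ 12: [(17,10) (17,12) (15/4,12) (17/4,10)]
5. Canonical ring: [(15/4,12) (17/4,10) (17,10) (17,12)]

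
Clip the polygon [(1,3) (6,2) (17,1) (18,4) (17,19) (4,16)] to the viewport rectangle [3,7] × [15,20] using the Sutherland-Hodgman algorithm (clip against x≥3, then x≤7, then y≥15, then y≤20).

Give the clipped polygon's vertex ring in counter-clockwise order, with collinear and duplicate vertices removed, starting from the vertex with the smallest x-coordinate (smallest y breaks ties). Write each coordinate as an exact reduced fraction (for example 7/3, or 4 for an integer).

Clipped polygon: [(49/13,15) (7,15) (7,217/13) (4,16)]

1. After x ≥ 3: [(3,35/3) (3,13/5) (6,2) (17,1) (18,4) (17,19) (4,16)]
2. After x ≤ 7: [(3,35/3) (3,13/5) (6,2) (7,21/11) (7,217/13) (4,16)]
3. After y ≥ 15: [(49/13,15) (7,15) (7,217/13) (4,16)]
4. After y ≤ 20: [(49/13,15) (7,15) (7,217/13) (4,16)]
5. Canonical ring: [(49/13,15) (7,15) (7,217/13) (4,16)]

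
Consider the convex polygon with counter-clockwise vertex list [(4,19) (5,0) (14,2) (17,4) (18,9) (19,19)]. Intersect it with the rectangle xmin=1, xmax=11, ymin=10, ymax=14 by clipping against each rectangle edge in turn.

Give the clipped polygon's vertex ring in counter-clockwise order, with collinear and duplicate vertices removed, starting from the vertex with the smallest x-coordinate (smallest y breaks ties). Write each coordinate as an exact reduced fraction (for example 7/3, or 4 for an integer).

Clipped polygon: [(81/19,14) (85/19,10) (11,10) (11,14)]

1. After x ≥ 1: [(4,19) (5,0) (14,2) (17,4) (18,9) (19,19)]
2. After x ≤ 11: [(11,19) (4,19) (5,0) (11,4/3)]
3. After y ≥ 10: [(11,10) (11,19) (4,19) (85/19,10)]
4. After y ≤ 14: [(11,10) (11,14) (81/19,14) (85/19,10)]
5. Canonical ring: [(81/19,14) (85/19,10) (11,10) (11,14)]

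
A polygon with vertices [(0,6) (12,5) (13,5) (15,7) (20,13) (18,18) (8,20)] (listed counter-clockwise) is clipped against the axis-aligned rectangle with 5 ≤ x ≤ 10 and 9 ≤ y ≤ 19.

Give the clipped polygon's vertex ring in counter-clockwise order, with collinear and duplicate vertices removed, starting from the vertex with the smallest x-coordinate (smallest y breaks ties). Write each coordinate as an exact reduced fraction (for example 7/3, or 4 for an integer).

Clipped polygon: [(5,9) (10,9) (10,19) (52/7,19) (5,59/4)]

1. After x ≥ 5: [(5,59/4) (5,67/12) (12,5) (13,5) (15,7) (20,13) (18,18) (8,20)]
2. After x ≤ 10: [(5,59/4) (5,67/12) (10,31/6) (10,98/5) (8,20)]
3. After y ≥ 9: [(5,59/4) (5,9) (10,9) (10,98/5) (8,20)]
4. After y ≤ 19: [(52/7,19) (5,59/4) (5,9) (10,9) (10,19)]
5. Canonical ring: [(5,9) (10,9) (10,19) (52/7,19) (5,59/4)]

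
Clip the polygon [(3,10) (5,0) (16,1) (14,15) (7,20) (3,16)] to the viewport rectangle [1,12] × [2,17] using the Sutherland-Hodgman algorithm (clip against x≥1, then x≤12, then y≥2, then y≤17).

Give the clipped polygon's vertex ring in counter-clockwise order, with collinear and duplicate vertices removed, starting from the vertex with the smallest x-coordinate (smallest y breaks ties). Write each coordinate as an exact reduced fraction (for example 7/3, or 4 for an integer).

Clipped polygon: [(3,10) (23/5,2) (12,2) (12,115/7) (56/5,17) (4,17) (3,16)]

1. After x ≥ 1: [(3,10) (5,0) (16,1) (14,15) (7,20) (3,16)]
2. After x ≤ 12: [(3,10) (5,0) (12,7/11) (12,115/7) (7,20) (3,16)]
3. After y ≥ 2: [(3,10) (23/5,2) (12,2) (12,115/7) (7,20) (3,16)]
4. After y ≤ 17: [(3,10) (23/5,2) (12,2) (12,115/7) (56/5,17) (4,17) (3,16)]
5. Canonical ring: [(3,10) (23/5,2) (12,2) (12,115/7) (56/5,17) (4,17) (3,16)]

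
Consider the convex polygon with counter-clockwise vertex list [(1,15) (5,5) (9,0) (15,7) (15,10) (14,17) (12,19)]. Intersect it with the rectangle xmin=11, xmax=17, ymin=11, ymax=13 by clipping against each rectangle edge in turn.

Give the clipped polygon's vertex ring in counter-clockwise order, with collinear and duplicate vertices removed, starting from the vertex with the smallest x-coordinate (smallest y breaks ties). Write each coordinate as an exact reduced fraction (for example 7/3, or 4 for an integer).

Clipped polygon: [(11,11) (104/7,11) (102/7,13) (11,13)]

1. After x ≥ 11: [(11,205/11) (11,7/3) (15,7) (15,10) (14,17) (12,19)]
2. After x ≤ 17: [(11,205/11) (11,7/3) (15,7) (15,10) (14,17) (12,19)]
3. After y ≥ 11: [(11,205/11) (11,11) (104/7,11) (14,17) (12,19)]
4. After y ≤ 13: [(11,13) (11,11) (104/7,11) (102/7,13)]
5. Canonical ring: [(11,11) (104/7,11) (102/7,13) (11,13)]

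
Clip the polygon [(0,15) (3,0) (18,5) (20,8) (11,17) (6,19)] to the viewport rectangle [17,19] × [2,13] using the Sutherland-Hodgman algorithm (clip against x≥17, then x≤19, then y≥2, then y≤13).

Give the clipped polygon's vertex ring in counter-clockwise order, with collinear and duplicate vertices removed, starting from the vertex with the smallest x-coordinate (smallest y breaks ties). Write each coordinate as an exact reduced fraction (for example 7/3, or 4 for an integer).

Clipped polygon: [(17,14/3) (18,5) (19,13/2) (19,9) (17,11)]

1. After x ≥ 17: [(17,14/3) (18,5) (20,8) (17,11)]
2. After x ≤ 19: [(17,14/3) (18,5) (19,13/2) (19,9) (17,11)]
3. After y ≥ 2: [(17,14/3) (18,5) (19,13/2) (19,9) (17,11)]
4. After y ≤ 13: [(17,14/3) (18,5) (19,13/2) (19,9) (17,11)]
5. Canonical ring: [(17,14/3) (18,5) (19,13/2) (19,9) (17,11)]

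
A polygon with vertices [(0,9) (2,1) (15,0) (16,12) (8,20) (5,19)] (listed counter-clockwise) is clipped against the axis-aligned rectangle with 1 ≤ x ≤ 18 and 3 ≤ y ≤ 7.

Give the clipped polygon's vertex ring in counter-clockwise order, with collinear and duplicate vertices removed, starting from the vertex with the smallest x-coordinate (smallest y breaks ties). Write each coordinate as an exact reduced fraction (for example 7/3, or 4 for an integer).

Clipped polygon: [(1,5) (3/2,3) (61/4,3) (187/12,7) (1,7)]

1. After x ≥ 1: [(1,11) (1,5) (2,1) (15,0) (16,12) (8,20) (5,19)]
2. After x ≤ 18: [(1,11) (1,5) (2,1) (15,0) (16,12) (8,20) (5,19)]
3. After y ≥ 3: [(1,11) (1,5) (3/2,3) (61/4,3) (16,12) (8,20) (5,19)]
4. After y ≤ 7: [(1,7) (1,5) (3/2,3) (61/4,3) (187/12,7)]
5. Canonical ring: [(1,5) (3/2,3) (61/4,3) (187/12,7) (1,7)]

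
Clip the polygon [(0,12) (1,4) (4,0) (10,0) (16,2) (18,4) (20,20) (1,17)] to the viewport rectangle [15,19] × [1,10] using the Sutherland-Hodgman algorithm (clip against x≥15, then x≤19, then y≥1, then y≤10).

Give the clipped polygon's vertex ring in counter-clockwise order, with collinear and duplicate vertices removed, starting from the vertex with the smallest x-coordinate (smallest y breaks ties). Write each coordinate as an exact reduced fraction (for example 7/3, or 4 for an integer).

1. After x ≥ 15: [(15,5/3) (16,2) (18,4) (20,20) (15,365/19)]
2. After x ≤ 19: [(15,5/3) (16,2) (18,4) (19,12) (19,377/19) (15,365/19)]
3. After y ≥ 1: [(15,5/3) (16,2) (18,4) (19,12) (19,377/19) (15,365/19)]
4. After y ≤ 10: [(15,10) (15,5/3) (16,2) (18,4) (75/4,10)]
5. Canonical ring: [(15,5/3) (16,2) (18,4) (75/4,10) (15,10)]

Clipped polygon: [(15,5/3) (16,2) (18,4) (75/4,10) (15,10)]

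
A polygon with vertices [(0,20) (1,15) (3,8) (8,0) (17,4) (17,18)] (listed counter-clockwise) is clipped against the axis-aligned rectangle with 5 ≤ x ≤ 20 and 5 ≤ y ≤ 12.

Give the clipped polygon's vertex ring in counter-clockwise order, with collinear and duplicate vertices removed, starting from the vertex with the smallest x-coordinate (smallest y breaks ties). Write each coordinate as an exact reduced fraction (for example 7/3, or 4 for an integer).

Clipped polygon: [(5,5) (17,5) (17,12) (5,12)]

1. After x ≥ 5: [(5,330/17) (5,24/5) (8,0) (17,4) (17,18)]
2. After x ≤ 20: [(5,330/17) (5,24/5) (8,0) (17,4) (17,18)]
3. After y ≥ 5: [(5,330/17) (5,5) (17,5) (17,18)]
4. After y ≤ 12: [(5,12) (5,5) (17,5) (17,12)]
5. Canonical ring: [(5,5) (17,5) (17,12) (5,12)]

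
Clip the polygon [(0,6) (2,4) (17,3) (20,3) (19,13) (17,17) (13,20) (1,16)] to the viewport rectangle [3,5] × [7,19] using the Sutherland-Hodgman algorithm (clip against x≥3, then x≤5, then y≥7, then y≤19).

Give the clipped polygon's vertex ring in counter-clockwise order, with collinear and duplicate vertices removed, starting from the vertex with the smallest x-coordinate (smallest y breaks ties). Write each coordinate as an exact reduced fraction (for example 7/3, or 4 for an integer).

Clipped polygon: [(3,7) (5,7) (5,52/3) (3,50/3)]

1. After x ≥ 3: [(3,59/15) (17,3) (20,3) (19,13) (17,17) (13,20) (3,50/3)]
2. After x ≤ 5: [(3,59/15) (5,19/5) (5,52/3) (3,50/3)]
3. After y ≥ 7: [(3,7) (5,7) (5,52/3) (3,50/3)]
4. After y ≤ 19: [(3,7) (5,7) (5,52/3) (3,50/3)]
5. Canonical ring: [(3,7) (5,7) (5,52/3) (3,50/3)]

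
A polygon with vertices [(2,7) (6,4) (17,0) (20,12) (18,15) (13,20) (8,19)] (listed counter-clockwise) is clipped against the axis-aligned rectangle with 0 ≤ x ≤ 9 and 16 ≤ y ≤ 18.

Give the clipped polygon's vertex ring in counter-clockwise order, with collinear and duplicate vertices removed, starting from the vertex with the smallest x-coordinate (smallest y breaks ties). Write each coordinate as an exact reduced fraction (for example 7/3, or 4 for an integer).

Clipped polygon: [(13/2,16) (9,16) (9,18) (15/2,18)]

1. After x ≥ 0: [(2,7) (6,4) (17,0) (20,12) (18,15) (13,20) (8,19)]
2. After x ≤ 9: [(2,7) (6,4) (9,32/11) (9,96/5) (8,19)]
3. After y ≥ 16: [(13/2,16) (9,16) (9,96/5) (8,19)]
4. After y ≤ 18: [(15/2,18) (13/2,16) (9,16) (9,18)]
5. Canonical ring: [(13/2,16) (9,16) (9,18) (15/2,18)]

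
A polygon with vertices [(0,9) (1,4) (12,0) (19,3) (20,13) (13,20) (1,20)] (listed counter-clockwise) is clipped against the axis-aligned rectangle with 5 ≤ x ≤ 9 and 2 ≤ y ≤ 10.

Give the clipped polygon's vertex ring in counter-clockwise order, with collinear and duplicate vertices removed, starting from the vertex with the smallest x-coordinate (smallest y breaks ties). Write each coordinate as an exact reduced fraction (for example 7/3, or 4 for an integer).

Clipped polygon: [(5,28/11) (13/2,2) (9,2) (9,10) (5,10)]

1. After x ≥ 5: [(5,28/11) (12,0) (19,3) (20,13) (13,20) (5,20)]
2. After x ≤ 9: [(5,28/11) (9,12/11) (9,20) (5,20)]
3. After y ≥ 2: [(5,28/11) (13/2,2) (9,2) (9,20) (5,20)]
4. After y ≤ 10: [(5,10) (5,28/11) (13/2,2) (9,2) (9,10)]
5. Canonical ring: [(5,28/11) (13/2,2) (9,2) (9,10) (5,10)]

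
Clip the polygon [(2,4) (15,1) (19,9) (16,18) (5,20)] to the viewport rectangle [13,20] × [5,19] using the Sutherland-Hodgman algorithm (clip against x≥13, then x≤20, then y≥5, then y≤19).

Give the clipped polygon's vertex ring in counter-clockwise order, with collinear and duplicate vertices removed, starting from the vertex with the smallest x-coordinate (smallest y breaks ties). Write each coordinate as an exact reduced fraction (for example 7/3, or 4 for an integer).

1. After x ≥ 13: [(13,19/13) (15,1) (19,9) (16,18) (13,204/11)]
2. After x ≤ 20: [(13,19/13) (15,1) (19,9) (16,18) (13,204/11)]
3. After y ≥ 5: [(13,5) (17,5) (19,9) (16,18) (13,204/11)]
4. After y ≤ 19: [(13,5) (17,5) (19,9) (16,18) (13,204/11)]
5. Canonical ring: [(13,5) (17,5) (19,9) (16,18) (13,204/11)]

Clipped polygon: [(13,5) (17,5) (19,9) (16,18) (13,204/11)]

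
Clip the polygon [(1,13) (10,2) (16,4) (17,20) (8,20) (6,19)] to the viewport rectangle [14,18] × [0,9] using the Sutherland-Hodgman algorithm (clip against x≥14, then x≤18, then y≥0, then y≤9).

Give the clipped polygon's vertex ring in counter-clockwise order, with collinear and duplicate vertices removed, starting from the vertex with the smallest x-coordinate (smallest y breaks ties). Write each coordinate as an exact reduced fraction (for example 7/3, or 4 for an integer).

1. After x ≥ 14: [(14,10/3) (16,4) (17,20) (14,20)]
2. After x ≤ 18: [(14,10/3) (16,4) (17,20) (14,20)]
3. After y ≥ 0: [(14,10/3) (16,4) (17,20) (14,20)]
4. After y ≤ 9: [(14,9) (14,10/3) (16,4) (261/16,9)]
5. Canonical ring: [(14,10/3) (16,4) (261/16,9) (14,9)]

Clipped polygon: [(14,10/3) (16,4) (261/16,9) (14,9)]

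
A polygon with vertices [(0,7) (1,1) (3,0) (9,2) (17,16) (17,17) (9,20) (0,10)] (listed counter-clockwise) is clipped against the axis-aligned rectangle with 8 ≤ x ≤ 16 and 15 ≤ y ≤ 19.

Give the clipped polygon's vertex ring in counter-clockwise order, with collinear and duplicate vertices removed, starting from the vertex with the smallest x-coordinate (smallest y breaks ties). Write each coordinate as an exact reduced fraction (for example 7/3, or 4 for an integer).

1. After x ≥ 8: [(8,5/3) (9,2) (17,16) (17,17) (9,20) (8,170/9)]
2. After x ≤ 16: [(8,5/3) (9,2) (16,57/4) (16,139/8) (9,20) (8,170/9)]
3. After y ≥ 15: [(8,15) (16,15) (16,139/8) (9,20) (8,170/9)]
4. After y ≤ 19: [(8,15) (16,15) (16,139/8) (35/3,19) (81/10,19) (8,170/9)]
5. Canonical ring: [(8,15) (16,15) (16,139/8) (35/3,19) (81/10,19) (8,170/9)]

Clipped polygon: [(8,15) (16,15) (16,139/8) (35/3,19) (81/10,19) (8,170/9)]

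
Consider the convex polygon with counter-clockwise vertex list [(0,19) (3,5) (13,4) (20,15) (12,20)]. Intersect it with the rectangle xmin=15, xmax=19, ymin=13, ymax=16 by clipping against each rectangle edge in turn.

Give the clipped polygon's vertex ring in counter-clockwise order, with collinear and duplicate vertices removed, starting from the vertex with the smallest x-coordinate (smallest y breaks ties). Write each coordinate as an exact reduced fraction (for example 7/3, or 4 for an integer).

1. After x ≥ 15: [(15,50/7) (20,15) (15,145/8)]
2. After x ≤ 19: [(15,50/7) (19,94/7) (19,125/8) (15,145/8)]
3. After y ≥ 13: [(15,13) (206/11,13) (19,94/7) (19,125/8) (15,145/8)]
4. After y ≤ 16: [(15,16) (15,13) (206/11,13) (19,94/7) (19,125/8) (92/5,16)]
5. Canonical ring: [(15,13) (206/11,13) (19,94/7) (19,125/8) (92/5,16) (15,16)]

Clipped polygon: [(15,13) (206/11,13) (19,94/7) (19,125/8) (92/5,16) (15,16)]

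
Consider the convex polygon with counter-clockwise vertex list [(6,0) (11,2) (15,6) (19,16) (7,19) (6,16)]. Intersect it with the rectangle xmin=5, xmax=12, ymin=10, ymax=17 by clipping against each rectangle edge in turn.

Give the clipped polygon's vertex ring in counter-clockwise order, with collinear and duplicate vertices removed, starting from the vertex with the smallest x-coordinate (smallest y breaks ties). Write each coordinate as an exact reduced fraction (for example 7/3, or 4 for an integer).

Clipped polygon: [(6,10) (12,10) (12,17) (19/3,17) (6,16)]

1. After x ≥ 5: [(6,0) (11,2) (15,6) (19,16) (7,19) (6,16)]
2. After x ≤ 12: [(6,0) (11,2) (12,3) (12,71/4) (7,19) (6,16)]
3. After y ≥ 10: [(6,10) (12,10) (12,71/4) (7,19) (6,16)]
4. After y ≤ 17: [(6,10) (12,10) (12,17) (19/3,17) (6,16)]
5. Canonical ring: [(6,10) (12,10) (12,17) (19/3,17) (6,16)]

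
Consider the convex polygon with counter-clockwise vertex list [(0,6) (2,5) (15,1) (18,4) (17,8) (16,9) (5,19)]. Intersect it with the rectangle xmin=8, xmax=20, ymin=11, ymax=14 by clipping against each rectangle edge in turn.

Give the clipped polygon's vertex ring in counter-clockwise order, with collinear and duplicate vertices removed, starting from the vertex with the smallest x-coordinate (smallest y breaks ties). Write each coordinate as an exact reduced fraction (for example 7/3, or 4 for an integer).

Clipped polygon: [(8,11) (69/5,11) (21/2,14) (8,14)]

1. After x ≥ 8: [(8,41/13) (15,1) (18,4) (17,8) (16,9) (8,179/11)]
2. After x ≤ 20: [(8,41/13) (15,1) (18,4) (17,8) (16,9) (8,179/11)]
3. After y ≥ 11: [(8,11) (69/5,11) (8,179/11)]
4. After y ≤ 14: [(8,14) (8,11) (69/5,11) (21/2,14)]
5. Canonical ring: [(8,11) (69/5,11) (21/2,14) (8,14)]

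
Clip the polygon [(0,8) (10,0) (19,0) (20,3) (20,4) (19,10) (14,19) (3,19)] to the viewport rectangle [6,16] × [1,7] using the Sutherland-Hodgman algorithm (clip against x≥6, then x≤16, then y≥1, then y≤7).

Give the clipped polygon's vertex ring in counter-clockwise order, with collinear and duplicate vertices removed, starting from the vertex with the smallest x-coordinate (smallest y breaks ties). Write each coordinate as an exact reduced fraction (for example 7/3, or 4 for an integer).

1. After x ≥ 6: [(6,16/5) (10,0) (19,0) (20,3) (20,4) (19,10) (14,19) (6,19)]
2. After x ≤ 16: [(6,16/5) (10,0) (16,0) (16,77/5) (14,19) (6,19)]
3. After y ≥ 1: [(6,16/5) (35/4,1) (16,1) (16,77/5) (14,19) (6,19)]
4. After y ≤ 7: [(6,7) (6,16/5) (35/4,1) (16,1) (16,7)]
5. Canonical ring: [(6,16/5) (35/4,1) (16,1) (16,7) (6,7)]

Clipped polygon: [(6,16/5) (35/4,1) (16,1) (16,7) (6,7)]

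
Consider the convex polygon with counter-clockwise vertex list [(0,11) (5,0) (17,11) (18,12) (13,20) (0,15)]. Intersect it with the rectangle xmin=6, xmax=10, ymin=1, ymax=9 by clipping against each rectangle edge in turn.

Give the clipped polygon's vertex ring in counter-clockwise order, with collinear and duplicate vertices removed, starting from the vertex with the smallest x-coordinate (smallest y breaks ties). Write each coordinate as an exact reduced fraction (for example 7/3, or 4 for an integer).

Clipped polygon: [(6,1) (67/11,1) (10,55/12) (10,9) (6,9)]

1. After x ≥ 6: [(6,11/12) (17,11) (18,12) (13,20) (6,225/13)]
2. After x ≤ 10: [(6,11/12) (10,55/12) (10,245/13) (6,225/13)]
3. After y ≥ 1: [(6,1) (67/11,1) (10,55/12) (10,245/13) (6,225/13)]
4. After y ≤ 9: [(6,9) (6,1) (67/11,1) (10,55/12) (10,9)]
5. Canonical ring: [(6,1) (67/11,1) (10,55/12) (10,9) (6,9)]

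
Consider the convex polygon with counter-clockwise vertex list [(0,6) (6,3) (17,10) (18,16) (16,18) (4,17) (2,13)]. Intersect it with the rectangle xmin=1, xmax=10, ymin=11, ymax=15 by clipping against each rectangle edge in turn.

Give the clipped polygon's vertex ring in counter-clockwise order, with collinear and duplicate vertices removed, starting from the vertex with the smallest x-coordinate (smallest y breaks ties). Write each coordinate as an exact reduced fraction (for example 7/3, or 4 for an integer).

1. After x ≥ 1: [(1,19/2) (1,11/2) (6,3) (17,10) (18,16) (16,18) (4,17) (2,13)]
2. After x ≤ 10: [(1,19/2) (1,11/2) (6,3) (10,61/11) (10,35/2) (4,17) (2,13)]
3. After y ≥ 11: [(10/7,11) (10,11) (10,35/2) (4,17) (2,13)]
4. After y ≤ 15: [(10/7,11) (10,11) (10,15) (3,15) (2,13)]
5. Canonical ring: [(10/7,11) (10,11) (10,15) (3,15) (2,13)]

Clipped polygon: [(10/7,11) (10,11) (10,15) (3,15) (2,13)]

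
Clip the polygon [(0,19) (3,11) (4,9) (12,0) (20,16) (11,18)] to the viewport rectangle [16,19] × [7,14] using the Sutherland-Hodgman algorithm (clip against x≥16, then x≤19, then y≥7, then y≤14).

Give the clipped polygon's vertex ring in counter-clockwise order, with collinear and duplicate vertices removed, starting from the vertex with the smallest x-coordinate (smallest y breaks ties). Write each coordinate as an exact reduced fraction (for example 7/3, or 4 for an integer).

1. After x ≥ 16: [(16,8) (20,16) (16,152/9)]
2. After x ≤ 19: [(16,8) (19,14) (19,146/9) (16,152/9)]
3. After y ≥ 7: [(16,8) (19,14) (19,146/9) (16,152/9)]
4. After y ≤ 14: [(16,14) (16,8) (19,14) (19,14)]
5. Canonical ring: [(16,8) (19,14) (16,14)]

Clipped polygon: [(16,8) (19,14) (16,14)]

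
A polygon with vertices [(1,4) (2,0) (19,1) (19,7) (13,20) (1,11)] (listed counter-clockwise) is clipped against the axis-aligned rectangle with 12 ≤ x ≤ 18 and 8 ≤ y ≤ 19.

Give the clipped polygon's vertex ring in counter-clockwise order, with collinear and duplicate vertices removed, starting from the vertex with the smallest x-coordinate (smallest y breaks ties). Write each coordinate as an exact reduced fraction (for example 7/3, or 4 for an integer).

Clipped polygon: [(12,8) (18,8) (18,55/6) (175/13,19) (12,19)]

1. After x ≥ 12: [(12,10/17) (19,1) (19,7) (13,20) (12,77/4)]
2. After x ≤ 18: [(12,10/17) (18,16/17) (18,55/6) (13,20) (12,77/4)]
3. After y ≥ 8: [(12,8) (18,8) (18,55/6) (13,20) (12,77/4)]
4. After y ≤ 19: [(12,19) (12,8) (18,8) (18,55/6) (175/13,19)]
5. Canonical ring: [(12,8) (18,8) (18,55/6) (175/13,19) (12,19)]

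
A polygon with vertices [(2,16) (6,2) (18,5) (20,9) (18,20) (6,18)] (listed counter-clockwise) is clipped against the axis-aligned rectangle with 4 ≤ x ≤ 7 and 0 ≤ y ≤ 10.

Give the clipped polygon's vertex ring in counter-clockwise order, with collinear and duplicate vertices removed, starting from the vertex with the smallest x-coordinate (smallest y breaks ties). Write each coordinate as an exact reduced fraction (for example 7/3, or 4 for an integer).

Clipped polygon: [(4,9) (6,2) (7,9/4) (7,10) (4,10)]

1. After x ≥ 4: [(4,17) (4,9) (6,2) (18,5) (20,9) (18,20) (6,18)]
2. After x ≤ 7: [(4,17) (4,9) (6,2) (7,9/4) (7,109/6) (6,18)]
3. After y ≥ 0: [(4,17) (4,9) (6,2) (7,9/4) (7,109/6) (6,18)]
4. After y ≤ 10: [(4,10) (4,9) (6,2) (7,9/4) (7,10)]
5. Canonical ring: [(4,9) (6,2) (7,9/4) (7,10) (4,10)]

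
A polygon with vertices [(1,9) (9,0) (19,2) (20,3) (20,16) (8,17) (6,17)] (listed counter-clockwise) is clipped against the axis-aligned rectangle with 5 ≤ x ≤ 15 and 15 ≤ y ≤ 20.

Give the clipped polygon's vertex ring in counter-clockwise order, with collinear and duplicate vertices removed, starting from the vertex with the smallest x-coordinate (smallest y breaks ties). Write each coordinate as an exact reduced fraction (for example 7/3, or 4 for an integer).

1. After x ≥ 5: [(5,77/5) (5,9/2) (9,0) (19,2) (20,3) (20,16) (8,17) (6,17)]
2. After x ≤ 15: [(5,77/5) (5,9/2) (9,0) (15,6/5) (15,197/12) (8,17) (6,17)]
3. After y ≥ 15: [(5,77/5) (5,15) (15,15) (15,197/12) (8,17) (6,17)]
4. After y ≤ 20: [(5,77/5) (5,15) (15,15) (15,197/12) (8,17) (6,17)]
5. Canonical ring: [(5,15) (15,15) (15,197/12) (8,17) (6,17) (5,77/5)]

Clipped polygon: [(5,15) (15,15) (15,197/12) (8,17) (6,17) (5,77/5)]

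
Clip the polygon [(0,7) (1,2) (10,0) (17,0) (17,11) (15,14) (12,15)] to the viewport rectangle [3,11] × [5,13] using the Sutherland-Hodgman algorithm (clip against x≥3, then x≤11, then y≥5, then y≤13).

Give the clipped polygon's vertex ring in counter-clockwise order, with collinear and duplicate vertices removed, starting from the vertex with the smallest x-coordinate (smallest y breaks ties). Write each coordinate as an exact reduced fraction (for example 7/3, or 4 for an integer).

Clipped polygon: [(3,5) (11,5) (11,13) (9,13) (3,9)]

1. After x ≥ 3: [(3,9) (3,14/9) (10,0) (17,0) (17,11) (15,14) (12,15)]
2. After x ≤ 11: [(11,43/3) (3,9) (3,14/9) (10,0) (11,0)]
3. After y ≥ 5: [(11,5) (11,43/3) (3,9) (3,5)]
4. After y ≤ 13: [(11,5) (11,13) (9,13) (3,9) (3,5)]
5. Canonical ring: [(3,5) (11,5) (11,13) (9,13) (3,9)]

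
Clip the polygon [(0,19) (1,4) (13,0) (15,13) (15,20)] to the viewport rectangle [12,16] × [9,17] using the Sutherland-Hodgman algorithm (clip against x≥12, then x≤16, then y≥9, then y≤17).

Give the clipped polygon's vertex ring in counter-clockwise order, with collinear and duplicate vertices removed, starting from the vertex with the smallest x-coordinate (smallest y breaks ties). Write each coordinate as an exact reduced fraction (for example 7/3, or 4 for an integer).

1. After x ≥ 12: [(12,99/5) (12,1/3) (13,0) (15,13) (15,20)]
2. After x ≤ 16: [(12,99/5) (12,1/3) (13,0) (15,13) (15,20)]
3. After y ≥ 9: [(12,99/5) (12,9) (187/13,9) (15,13) (15,20)]
4. After y ≤ 17: [(12,17) (12,9) (187/13,9) (15,13) (15,17)]
5. Canonical ring: [(12,9) (187/13,9) (15,13) (15,17) (12,17)]

Clipped polygon: [(12,9) (187/13,9) (15,13) (15,17) (12,17)]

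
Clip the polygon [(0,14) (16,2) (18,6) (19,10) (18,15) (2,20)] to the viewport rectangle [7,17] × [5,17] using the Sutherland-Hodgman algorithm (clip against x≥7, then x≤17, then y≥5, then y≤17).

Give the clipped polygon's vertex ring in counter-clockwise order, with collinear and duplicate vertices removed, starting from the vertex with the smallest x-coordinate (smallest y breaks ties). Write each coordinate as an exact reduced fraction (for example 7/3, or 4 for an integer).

Clipped polygon: [(7,35/4) (12,5) (17,5) (17,245/16) (58/5,17) (7,17)]

1. After x ≥ 7: [(7,35/4) (16,2) (18,6) (19,10) (18,15) (7,295/16)]
2. After x ≤ 17: [(7,35/4) (16,2) (17,4) (17,245/16) (7,295/16)]
3. After y ≥ 5: [(7,35/4) (12,5) (17,5) (17,245/16) (7,295/16)]
4. After y ≤ 17: [(7,17) (7,35/4) (12,5) (17,5) (17,245/16) (58/5,17)]
5. Canonical ring: [(7,35/4) (12,5) (17,5) (17,245/16) (58/5,17) (7,17)]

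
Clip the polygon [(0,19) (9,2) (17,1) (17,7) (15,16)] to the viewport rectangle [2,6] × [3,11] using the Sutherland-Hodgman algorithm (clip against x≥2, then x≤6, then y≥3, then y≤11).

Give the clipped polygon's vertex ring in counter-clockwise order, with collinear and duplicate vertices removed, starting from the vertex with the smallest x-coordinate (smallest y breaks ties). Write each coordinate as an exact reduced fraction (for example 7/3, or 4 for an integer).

Clipped polygon: [(72/17,11) (6,23/3) (6,11)]

1. After x ≥ 2: [(2,93/5) (2,137/9) (9,2) (17,1) (17,7) (15,16)]
2. After x ≤ 6: [(6,89/5) (2,93/5) (2,137/9) (6,23/3)]
3. After y ≥ 3: [(6,89/5) (2,93/5) (2,137/9) (6,23/3)]
4. After y ≤ 11: [(6,11) (72/17,11) (6,23/3)]
5. Canonical ring: [(72/17,11) (6,23/3) (6,11)]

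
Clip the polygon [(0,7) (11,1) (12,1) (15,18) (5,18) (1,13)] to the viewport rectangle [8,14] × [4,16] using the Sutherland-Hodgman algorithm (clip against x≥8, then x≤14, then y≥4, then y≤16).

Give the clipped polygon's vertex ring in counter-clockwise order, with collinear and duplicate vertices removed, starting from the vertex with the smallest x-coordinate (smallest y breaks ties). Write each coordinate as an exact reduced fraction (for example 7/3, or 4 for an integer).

Clipped polygon: [(8,4) (213/17,4) (14,37/3) (14,16) (8,16)]

1. After x ≥ 8: [(8,29/11) (11,1) (12,1) (15,18) (8,18)]
2. After x ≤ 14: [(8,29/11) (11,1) (12,1) (14,37/3) (14,18) (8,18)]
3. After y ≥ 4: [(8,4) (213/17,4) (14,37/3) (14,18) (8,18)]
4. After y ≤ 16: [(8,16) (8,4) (213/17,4) (14,37/3) (14,16)]
5. Canonical ring: [(8,4) (213/17,4) (14,37/3) (14,16) (8,16)]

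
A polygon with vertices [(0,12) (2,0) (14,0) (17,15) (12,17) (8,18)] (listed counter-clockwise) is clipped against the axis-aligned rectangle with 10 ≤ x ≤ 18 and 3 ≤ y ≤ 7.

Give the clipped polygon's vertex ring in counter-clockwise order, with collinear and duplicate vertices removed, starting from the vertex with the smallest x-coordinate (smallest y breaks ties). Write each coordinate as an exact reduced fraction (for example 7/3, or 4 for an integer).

Clipped polygon: [(10,3) (73/5,3) (77/5,7) (10,7)]

1. After x ≥ 10: [(10,0) (14,0) (17,15) (12,17) (10,35/2)]
2. After x ≤ 18: [(10,0) (14,0) (17,15) (12,17) (10,35/2)]
3. After y ≥ 3: [(10,3) (73/5,3) (17,15) (12,17) (10,35/2)]
4. After y ≤ 7: [(10,7) (10,3) (73/5,3) (77/5,7)]
5. Canonical ring: [(10,3) (73/5,3) (77/5,7) (10,7)]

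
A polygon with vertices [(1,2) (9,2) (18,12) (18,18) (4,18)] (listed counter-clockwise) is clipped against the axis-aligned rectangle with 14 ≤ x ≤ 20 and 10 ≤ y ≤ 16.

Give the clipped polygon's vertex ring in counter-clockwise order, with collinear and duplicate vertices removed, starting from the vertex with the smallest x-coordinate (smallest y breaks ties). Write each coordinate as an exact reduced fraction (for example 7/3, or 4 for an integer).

Clipped polygon: [(14,10) (81/5,10) (18,12) (18,16) (14,16)]

1. After x ≥ 14: [(14,68/9) (18,12) (18,18) (14,18)]
2. After x ≤ 20: [(14,68/9) (18,12) (18,18) (14,18)]
3. After y ≥ 10: [(14,10) (81/5,10) (18,12) (18,18) (14,18)]
4. After y ≤ 16: [(14,16) (14,10) (81/5,10) (18,12) (18,16)]
5. Canonical ring: [(14,10) (81/5,10) (18,12) (18,16) (14,16)]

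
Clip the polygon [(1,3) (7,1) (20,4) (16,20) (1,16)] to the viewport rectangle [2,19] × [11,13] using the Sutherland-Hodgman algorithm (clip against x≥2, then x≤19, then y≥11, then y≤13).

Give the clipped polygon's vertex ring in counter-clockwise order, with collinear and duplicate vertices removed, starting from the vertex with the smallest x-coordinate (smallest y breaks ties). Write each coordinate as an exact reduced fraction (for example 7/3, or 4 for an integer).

1. After x ≥ 2: [(2,8/3) (7,1) (20,4) (16,20) (2,244/15)]
2. After x ≤ 19: [(2,8/3) (7,1) (19,49/13) (19,8) (16,20) (2,244/15)]
3. After y ≥ 11: [(2,11) (73/4,11) (16,20) (2,244/15)]
4. After y ≤ 13: [(2,13) (2,11) (73/4,11) (71/4,13)]
5. Canonical ring: [(2,11) (73/4,11) (71/4,13) (2,13)]

Clipped polygon: [(2,11) (73/4,11) (71/4,13) (2,13)]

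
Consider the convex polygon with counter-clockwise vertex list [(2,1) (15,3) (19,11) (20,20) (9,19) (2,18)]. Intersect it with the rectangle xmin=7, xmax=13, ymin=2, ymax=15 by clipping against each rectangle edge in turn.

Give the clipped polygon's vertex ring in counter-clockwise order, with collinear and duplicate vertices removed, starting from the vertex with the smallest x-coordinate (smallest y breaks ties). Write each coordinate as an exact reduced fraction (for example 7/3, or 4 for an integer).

Clipped polygon: [(7,2) (17/2,2) (13,35/13) (13,15) (7,15)]

1. After x ≥ 7: [(7,23/13) (15,3) (19,11) (20,20) (9,19) (7,131/7)]
2. After x ≤ 13: [(7,23/13) (13,35/13) (13,213/11) (9,19) (7,131/7)]
3. After y ≥ 2: [(7,2) (17/2,2) (13,35/13) (13,213/11) (9,19) (7,131/7)]
4. After y ≤ 15: [(7,15) (7,2) (17/2,2) (13,35/13) (13,15)]
5. Canonical ring: [(7,2) (17/2,2) (13,35/13) (13,15) (7,15)]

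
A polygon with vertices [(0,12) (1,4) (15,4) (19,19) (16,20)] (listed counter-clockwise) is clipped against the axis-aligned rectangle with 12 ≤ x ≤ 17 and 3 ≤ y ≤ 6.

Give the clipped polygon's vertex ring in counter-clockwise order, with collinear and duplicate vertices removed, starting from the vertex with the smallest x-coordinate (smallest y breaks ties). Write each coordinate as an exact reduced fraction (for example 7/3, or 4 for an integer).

Clipped polygon: [(12,4) (15,4) (233/15,6) (12,6)]

1. After x ≥ 12: [(12,18) (12,4) (15,4) (19,19) (16,20)]
2. After x ≤ 17: [(12,18) (12,4) (15,4) (17,23/2) (17,59/3) (16,20)]
3. After y ≥ 3: [(12,18) (12,4) (15,4) (17,23/2) (17,59/3) (16,20)]
4. After y ≤ 6: [(12,6) (12,4) (15,4) (233/15,6)]
5. Canonical ring: [(12,4) (15,4) (233/15,6) (12,6)]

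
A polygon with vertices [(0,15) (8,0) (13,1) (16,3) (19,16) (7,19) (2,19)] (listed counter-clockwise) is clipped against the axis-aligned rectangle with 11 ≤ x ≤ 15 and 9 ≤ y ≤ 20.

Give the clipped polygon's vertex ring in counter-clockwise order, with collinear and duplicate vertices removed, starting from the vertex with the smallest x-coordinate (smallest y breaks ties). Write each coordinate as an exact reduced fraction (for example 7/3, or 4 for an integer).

Clipped polygon: [(11,9) (15,9) (15,17) (11,18)]

1. After x ≥ 11: [(11,3/5) (13,1) (16,3) (19,16) (11,18)]
2. After x ≤ 15: [(11,3/5) (13,1) (15,7/3) (15,17) (11,18)]
3. After y ≥ 9: [(11,9) (15,9) (15,17) (11,18)]
4. After y ≤ 20: [(11,9) (15,9) (15,17) (11,18)]
5. Canonical ring: [(11,9) (15,9) (15,17) (11,18)]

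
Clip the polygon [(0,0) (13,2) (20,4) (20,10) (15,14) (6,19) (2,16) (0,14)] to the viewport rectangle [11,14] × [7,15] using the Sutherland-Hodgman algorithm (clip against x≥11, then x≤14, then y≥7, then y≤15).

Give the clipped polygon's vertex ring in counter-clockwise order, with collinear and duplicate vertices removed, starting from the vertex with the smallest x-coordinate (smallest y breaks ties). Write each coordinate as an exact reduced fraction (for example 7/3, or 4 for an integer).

1. After x ≥ 11: [(11,22/13) (13,2) (20,4) (20,10) (15,14) (11,146/9)]
2. After x ≤ 14: [(11,22/13) (13,2) (14,16/7) (14,131/9) (11,146/9)]
3. After y ≥ 7: [(11,7) (14,7) (14,131/9) (11,146/9)]
4. After y ≤ 15: [(11,15) (11,7) (14,7) (14,131/9) (66/5,15)]
5. Canonical ring: [(11,7) (14,7) (14,131/9) (66/5,15) (11,15)]

Clipped polygon: [(11,7) (14,7) (14,131/9) (66/5,15) (11,15)]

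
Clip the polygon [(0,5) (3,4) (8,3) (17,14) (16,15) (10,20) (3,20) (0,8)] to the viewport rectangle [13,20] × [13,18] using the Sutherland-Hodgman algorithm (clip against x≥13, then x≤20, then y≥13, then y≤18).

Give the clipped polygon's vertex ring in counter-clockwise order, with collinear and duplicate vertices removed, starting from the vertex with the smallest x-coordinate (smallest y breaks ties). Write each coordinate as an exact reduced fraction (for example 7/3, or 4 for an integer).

1. After x ≥ 13: [(13,82/9) (17,14) (16,15) (13,35/2)]
2. After x ≤ 20: [(13,82/9) (17,14) (16,15) (13,35/2)]
3. After y ≥ 13: [(13,13) (178/11,13) (17,14) (16,15) (13,35/2)]
4. After y ≤ 18: [(13,13) (178/11,13) (17,14) (16,15) (13,35/2)]
5. Canonical ring: [(13,13) (178/11,13) (17,14) (16,15) (13,35/2)]

Clipped polygon: [(13,13) (178/11,13) (17,14) (16,15) (13,35/2)]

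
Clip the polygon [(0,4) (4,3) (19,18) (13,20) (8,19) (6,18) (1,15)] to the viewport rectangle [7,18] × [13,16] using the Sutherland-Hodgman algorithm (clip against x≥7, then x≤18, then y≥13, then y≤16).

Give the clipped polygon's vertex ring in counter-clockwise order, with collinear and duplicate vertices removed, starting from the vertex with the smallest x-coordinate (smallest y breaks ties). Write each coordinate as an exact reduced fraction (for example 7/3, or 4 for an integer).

1. After x ≥ 7: [(7,6) (19,18) (13,20) (8,19) (7,37/2)]
2. After x ≤ 18: [(7,6) (18,17) (18,55/3) (13,20) (8,19) (7,37/2)]
3. After y ≥ 13: [(7,13) (14,13) (18,17) (18,55/3) (13,20) (8,19) (7,37/2)]
4. After y ≤ 16: [(7,16) (7,13) (14,13) (17,16)]
5. Canonical ring: [(7,13) (14,13) (17,16) (7,16)]

Clipped polygon: [(7,13) (14,13) (17,16) (7,16)]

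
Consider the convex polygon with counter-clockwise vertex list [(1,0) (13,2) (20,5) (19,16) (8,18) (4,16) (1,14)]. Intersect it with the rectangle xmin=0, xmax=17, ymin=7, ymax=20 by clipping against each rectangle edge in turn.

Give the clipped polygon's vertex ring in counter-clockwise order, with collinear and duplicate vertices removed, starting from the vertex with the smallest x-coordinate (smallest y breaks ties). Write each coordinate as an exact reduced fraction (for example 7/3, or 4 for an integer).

1. After x ≥ 0: [(1,0) (13,2) (20,5) (19,16) (8,18) (4,16) (1,14)]
2. After x ≤ 17: [(1,0) (13,2) (17,26/7) (17,180/11) (8,18) (4,16) (1,14)]
3. After y ≥ 7: [(1,7) (17,7) (17,180/11) (8,18) (4,16) (1,14)]
4. After y ≤ 20: [(1,7) (17,7) (17,180/11) (8,18) (4,16) (1,14)]
5. Canonical ring: [(1,7) (17,7) (17,180/11) (8,18) (4,16) (1,14)]

Clipped polygon: [(1,7) (17,7) (17,180/11) (8,18) (4,16) (1,14)]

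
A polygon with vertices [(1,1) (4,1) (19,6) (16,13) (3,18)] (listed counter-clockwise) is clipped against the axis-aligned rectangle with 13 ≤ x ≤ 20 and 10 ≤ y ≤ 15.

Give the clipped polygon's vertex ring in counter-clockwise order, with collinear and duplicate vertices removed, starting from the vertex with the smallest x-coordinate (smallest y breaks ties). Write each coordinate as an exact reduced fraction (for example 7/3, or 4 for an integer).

Clipped polygon: [(13,10) (121/7,10) (16,13) (13,184/13)]

1. After x ≥ 13: [(13,4) (19,6) (16,13) (13,184/13)]
2. After x ≤ 20: [(13,4) (19,6) (16,13) (13,184/13)]
3. After y ≥ 10: [(13,10) (121/7,10) (16,13) (13,184/13)]
4. After y ≤ 15: [(13,10) (121/7,10) (16,13) (13,184/13)]
5. Canonical ring: [(13,10) (121/7,10) (16,13) (13,184/13)]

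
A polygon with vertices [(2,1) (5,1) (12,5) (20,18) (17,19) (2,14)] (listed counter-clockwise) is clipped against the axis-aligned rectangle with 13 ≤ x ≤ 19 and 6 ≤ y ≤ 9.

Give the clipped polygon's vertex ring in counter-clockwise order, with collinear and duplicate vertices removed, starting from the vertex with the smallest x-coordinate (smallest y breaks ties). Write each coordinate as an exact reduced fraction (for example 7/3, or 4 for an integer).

1. After x ≥ 13: [(13,53/8) (20,18) (17,19) (13,53/3)]
2. After x ≤ 19: [(13,53/8) (19,131/8) (19,55/3) (17,19) (13,53/3)]
3. After y ≥ 6: [(13,53/8) (19,131/8) (19,55/3) (17,19) (13,53/3)]
4. After y ≤ 9: [(13,9) (13,53/8) (188/13,9)]
5. Canonical ring: [(13,53/8) (188/13,9) (13,9)]

Clipped polygon: [(13,53/8) (188/13,9) (13,9)]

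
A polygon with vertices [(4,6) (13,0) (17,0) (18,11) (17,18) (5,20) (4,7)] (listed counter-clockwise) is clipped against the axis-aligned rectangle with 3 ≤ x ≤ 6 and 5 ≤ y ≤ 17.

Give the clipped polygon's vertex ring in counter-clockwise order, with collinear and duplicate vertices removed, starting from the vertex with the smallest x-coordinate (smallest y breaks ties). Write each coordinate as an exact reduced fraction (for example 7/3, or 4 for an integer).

Clipped polygon: [(4,6) (11/2,5) (6,5) (6,17) (62/13,17) (4,7)]

1. After x ≥ 3: [(4,6) (13,0) (17,0) (18,11) (17,18) (5,20) (4,7)]
2. After x ≤ 6: [(4,6) (6,14/3) (6,119/6) (5,20) (4,7)]
3. After y ≥ 5: [(4,6) (11/2,5) (6,5) (6,119/6) (5,20) (4,7)]
4. After y ≤ 17: [(4,6) (11/2,5) (6,5) (6,17) (62/13,17) (4,7)]
5. Canonical ring: [(4,6) (11/2,5) (6,5) (6,17) (62/13,17) (4,7)]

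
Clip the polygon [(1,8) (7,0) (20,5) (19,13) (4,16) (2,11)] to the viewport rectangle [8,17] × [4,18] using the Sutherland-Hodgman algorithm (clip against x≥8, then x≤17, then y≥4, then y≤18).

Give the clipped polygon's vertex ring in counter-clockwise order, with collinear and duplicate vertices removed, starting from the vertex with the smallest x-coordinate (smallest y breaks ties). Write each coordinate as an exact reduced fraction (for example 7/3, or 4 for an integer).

1. After x ≥ 8: [(8,5/13) (20,5) (19,13) (8,76/5)]
2. After x ≤ 17: [(8,5/13) (17,50/13) (17,67/5) (8,76/5)]
3. After y ≥ 4: [(8,4) (17,4) (17,67/5) (8,76/5)]
4. After y ≤ 18: [(8,4) (17,4) (17,67/5) (8,76/5)]
5. Canonical ring: [(8,4) (17,4) (17,67/5) (8,76/5)]

Clipped polygon: [(8,4) (17,4) (17,67/5) (8,76/5)]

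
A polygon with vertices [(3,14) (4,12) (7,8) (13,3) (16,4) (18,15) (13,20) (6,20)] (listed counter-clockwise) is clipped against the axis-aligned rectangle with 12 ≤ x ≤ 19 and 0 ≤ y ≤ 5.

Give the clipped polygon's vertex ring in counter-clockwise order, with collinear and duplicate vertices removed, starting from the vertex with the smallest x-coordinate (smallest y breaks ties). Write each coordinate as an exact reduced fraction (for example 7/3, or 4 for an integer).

Clipped polygon: [(12,23/6) (13,3) (16,4) (178/11,5) (12,5)]

1. After x ≥ 12: [(12,23/6) (13,3) (16,4) (18,15) (13,20) (12,20)]
2. After x ≤ 19: [(12,23/6) (13,3) (16,4) (18,15) (13,20) (12,20)]
3. After y ≥ 0: [(12,23/6) (13,3) (16,4) (18,15) (13,20) (12,20)]
4. After y ≤ 5: [(12,5) (12,23/6) (13,3) (16,4) (178/11,5)]
5. Canonical ring: [(12,23/6) (13,3) (16,4) (178/11,5) (12,5)]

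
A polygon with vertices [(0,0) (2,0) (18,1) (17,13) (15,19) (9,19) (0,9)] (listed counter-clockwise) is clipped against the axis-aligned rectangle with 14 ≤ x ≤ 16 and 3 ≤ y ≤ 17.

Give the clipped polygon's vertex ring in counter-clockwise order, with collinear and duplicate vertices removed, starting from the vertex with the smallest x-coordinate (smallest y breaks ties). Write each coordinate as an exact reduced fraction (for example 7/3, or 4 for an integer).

Clipped polygon: [(14,3) (16,3) (16,16) (47/3,17) (14,17)]

1. After x ≥ 14: [(14,3/4) (18,1) (17,13) (15,19) (14,19)]
2. After x ≤ 16: [(14,3/4) (16,7/8) (16,16) (15,19) (14,19)]
3. After y ≥ 3: [(14,3) (16,3) (16,16) (15,19) (14,19)]
4. After y ≤ 17: [(14,17) (14,3) (16,3) (16,16) (47/3,17)]
5. Canonical ring: [(14,3) (16,3) (16,16) (47/3,17) (14,17)]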